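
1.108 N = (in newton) 1.108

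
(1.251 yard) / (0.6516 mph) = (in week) 6.493e-06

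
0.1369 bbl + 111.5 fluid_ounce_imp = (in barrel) 0.1568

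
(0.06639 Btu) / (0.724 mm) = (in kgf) 9865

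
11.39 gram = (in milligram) 1.139e+04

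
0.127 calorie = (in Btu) 0.0005036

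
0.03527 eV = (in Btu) 5.356e-24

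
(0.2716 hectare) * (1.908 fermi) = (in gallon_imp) 1.14e-09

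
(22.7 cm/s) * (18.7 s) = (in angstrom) 4.245e+10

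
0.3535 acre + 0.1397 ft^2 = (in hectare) 0.1431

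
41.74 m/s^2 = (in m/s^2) 41.74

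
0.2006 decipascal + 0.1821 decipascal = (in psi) 5.551e-06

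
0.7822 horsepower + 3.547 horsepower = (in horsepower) 4.329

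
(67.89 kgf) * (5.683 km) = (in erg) 3.784e+13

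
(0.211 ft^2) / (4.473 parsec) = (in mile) 8.825e-23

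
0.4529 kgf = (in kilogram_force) 0.4529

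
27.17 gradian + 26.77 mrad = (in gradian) 28.87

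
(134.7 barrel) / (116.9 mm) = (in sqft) 1972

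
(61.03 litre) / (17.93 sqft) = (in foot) 0.1202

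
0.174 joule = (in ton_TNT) 4.159e-11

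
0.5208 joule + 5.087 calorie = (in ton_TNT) 5.211e-09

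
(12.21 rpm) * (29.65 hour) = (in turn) 2.172e+04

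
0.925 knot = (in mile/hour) 1.064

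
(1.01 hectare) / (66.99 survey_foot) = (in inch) 1.947e+04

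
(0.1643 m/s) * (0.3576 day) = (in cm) 5.076e+05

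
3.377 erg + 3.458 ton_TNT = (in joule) 1.447e+10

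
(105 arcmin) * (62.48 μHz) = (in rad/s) 1.908e-06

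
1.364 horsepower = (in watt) 1017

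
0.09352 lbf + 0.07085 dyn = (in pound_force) 0.09352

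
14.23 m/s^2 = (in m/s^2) 14.23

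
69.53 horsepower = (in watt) 5.185e+04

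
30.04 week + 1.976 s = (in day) 210.3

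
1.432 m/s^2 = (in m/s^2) 1.432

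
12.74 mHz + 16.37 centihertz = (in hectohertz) 0.001764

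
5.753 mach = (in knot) 3808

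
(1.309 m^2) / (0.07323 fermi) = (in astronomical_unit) 1.195e+05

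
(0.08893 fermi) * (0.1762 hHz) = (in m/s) 1.567e-15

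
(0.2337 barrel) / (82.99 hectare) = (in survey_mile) 2.782e-11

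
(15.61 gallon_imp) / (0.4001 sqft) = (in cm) 190.9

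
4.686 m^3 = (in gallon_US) 1238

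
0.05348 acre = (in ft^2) 2330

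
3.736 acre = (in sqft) 1.627e+05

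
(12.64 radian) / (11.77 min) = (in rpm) 0.1709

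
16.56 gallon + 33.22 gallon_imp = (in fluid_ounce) 7226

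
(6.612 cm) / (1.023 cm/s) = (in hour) 0.001795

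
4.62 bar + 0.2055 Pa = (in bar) 4.62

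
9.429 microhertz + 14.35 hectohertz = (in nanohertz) 1.435e+12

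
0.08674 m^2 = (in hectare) 8.674e-06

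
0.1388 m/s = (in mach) 0.0004076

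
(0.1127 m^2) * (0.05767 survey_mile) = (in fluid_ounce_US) 3.537e+05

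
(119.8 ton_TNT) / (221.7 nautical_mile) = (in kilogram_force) 1.245e+05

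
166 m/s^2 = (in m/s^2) 166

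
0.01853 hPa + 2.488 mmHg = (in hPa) 3.336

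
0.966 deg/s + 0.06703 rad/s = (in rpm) 0.8011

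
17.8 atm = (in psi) 261.6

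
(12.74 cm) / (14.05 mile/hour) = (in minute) 0.0003381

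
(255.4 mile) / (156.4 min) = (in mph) 97.98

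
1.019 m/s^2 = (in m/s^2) 1.019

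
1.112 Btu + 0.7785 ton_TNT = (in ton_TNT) 0.7785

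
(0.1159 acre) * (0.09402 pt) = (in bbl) 0.09785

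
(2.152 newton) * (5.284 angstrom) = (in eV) 7.097e+09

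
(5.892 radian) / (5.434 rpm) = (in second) 10.35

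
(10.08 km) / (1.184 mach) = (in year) 7.928e-07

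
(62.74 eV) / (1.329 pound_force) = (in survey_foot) 5.579e-18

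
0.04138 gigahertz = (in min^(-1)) 2.483e+09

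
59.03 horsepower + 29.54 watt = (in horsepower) 59.07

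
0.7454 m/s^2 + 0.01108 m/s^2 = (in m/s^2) 0.7565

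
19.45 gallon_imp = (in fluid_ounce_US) 2990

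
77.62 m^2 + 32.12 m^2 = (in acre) 0.02712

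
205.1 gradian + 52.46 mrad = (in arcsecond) 6.753e+05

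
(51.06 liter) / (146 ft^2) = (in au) 2.516e-14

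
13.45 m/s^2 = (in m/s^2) 13.45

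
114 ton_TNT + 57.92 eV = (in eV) 2.977e+30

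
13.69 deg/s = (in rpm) 2.282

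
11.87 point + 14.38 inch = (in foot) 1.212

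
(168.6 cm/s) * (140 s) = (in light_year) 2.495e-14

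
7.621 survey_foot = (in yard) 2.54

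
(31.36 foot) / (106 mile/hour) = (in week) 3.335e-07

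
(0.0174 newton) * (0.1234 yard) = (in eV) 1.225e+16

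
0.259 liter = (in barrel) 0.001629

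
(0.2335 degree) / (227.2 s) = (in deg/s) 0.001028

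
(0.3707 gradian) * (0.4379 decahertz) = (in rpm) 0.2435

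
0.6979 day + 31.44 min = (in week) 0.1028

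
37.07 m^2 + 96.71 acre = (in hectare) 39.14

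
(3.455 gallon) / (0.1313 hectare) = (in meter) 9.961e-06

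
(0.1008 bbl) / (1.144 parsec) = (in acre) 1.122e-22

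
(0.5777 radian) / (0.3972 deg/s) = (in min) 1.389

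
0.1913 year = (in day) 69.82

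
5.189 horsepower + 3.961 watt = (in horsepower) 5.194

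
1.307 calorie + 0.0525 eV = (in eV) 3.413e+19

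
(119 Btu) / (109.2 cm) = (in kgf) 1.172e+04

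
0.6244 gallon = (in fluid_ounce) 79.92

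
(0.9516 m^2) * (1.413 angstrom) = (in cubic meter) 1.345e-10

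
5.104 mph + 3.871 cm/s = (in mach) 0.006815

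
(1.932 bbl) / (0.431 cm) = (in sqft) 767.1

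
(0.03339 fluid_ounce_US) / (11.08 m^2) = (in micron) 0.08912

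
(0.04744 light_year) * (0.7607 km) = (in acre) 8.437e+13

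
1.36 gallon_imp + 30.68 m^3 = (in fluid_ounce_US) 1.038e+06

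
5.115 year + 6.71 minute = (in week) 266.7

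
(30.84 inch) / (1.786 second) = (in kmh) 1.579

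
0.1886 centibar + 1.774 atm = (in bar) 1.799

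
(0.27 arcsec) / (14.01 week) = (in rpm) 1.475e-12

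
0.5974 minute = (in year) 1.137e-06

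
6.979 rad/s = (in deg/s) 399.9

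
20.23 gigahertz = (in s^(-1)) 2.023e+10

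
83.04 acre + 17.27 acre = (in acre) 100.3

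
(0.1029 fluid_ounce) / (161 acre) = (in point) 1.324e-08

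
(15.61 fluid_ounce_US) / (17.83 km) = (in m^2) 2.589e-08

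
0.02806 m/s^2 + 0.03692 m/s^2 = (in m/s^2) 0.06498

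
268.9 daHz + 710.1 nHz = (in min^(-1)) 1.613e+05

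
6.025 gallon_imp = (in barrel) 0.1723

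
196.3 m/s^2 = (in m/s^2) 196.3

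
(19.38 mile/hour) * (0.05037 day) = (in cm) 3.77e+06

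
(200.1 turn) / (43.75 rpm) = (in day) 0.003176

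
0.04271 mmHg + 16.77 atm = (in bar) 16.99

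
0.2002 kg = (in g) 200.2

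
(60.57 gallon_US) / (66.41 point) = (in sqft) 105.3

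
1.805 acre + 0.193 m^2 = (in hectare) 0.7305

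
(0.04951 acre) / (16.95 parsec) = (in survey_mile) 2.38e-19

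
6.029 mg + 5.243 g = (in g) 5.249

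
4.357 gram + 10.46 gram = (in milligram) 1.482e+04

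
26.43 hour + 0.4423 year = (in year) 0.4453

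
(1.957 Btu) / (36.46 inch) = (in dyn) 2.23e+08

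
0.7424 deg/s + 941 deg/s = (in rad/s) 16.44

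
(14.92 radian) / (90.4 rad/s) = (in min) 0.002751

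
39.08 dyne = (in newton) 0.0003908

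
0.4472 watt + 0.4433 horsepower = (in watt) 331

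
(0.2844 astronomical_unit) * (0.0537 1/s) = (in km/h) 8.225e+09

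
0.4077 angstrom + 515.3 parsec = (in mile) 9.88e+15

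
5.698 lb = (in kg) 2.585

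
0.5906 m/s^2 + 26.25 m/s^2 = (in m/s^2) 26.84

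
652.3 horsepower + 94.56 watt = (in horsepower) 652.4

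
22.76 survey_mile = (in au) 2.448e-07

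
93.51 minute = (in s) 5611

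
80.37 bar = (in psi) 1166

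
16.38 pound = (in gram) 7430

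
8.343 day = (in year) 0.02286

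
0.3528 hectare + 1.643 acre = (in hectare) 1.018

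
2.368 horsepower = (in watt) 1766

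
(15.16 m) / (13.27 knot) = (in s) 2.221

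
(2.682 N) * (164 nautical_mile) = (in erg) 8.146e+12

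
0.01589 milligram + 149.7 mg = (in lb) 0.0003301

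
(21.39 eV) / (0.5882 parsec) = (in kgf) 1.925e-35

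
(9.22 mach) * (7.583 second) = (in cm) 2.381e+06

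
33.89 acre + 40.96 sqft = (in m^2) 1.372e+05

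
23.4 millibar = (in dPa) 2.34e+04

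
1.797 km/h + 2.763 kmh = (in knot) 2.462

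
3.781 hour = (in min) 226.9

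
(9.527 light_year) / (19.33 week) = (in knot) 1.499e+10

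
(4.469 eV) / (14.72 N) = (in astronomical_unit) 3.252e-31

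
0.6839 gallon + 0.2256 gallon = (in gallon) 0.9095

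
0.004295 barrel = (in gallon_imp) 0.1502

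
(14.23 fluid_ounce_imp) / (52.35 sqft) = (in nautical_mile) 4.489e-08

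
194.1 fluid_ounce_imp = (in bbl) 0.03469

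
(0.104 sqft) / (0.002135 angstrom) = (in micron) 4.525e+16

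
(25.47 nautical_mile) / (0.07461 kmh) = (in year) 0.07217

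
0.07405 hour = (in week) 0.0004408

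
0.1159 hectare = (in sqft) 1.248e+04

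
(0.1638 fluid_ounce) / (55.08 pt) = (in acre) 6.16e-08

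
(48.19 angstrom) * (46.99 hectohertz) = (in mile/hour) 5.065e-05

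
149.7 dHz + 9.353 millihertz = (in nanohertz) 1.498e+10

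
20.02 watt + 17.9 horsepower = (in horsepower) 17.93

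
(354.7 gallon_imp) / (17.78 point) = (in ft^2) 2767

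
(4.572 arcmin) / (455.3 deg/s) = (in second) 0.0001674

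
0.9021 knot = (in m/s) 0.4641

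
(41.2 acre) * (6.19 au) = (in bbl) 9.711e+17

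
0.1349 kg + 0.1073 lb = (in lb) 0.4047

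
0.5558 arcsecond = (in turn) 4.289e-07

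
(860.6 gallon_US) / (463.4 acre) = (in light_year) 1.836e-22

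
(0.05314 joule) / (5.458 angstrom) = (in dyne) 9.736e+12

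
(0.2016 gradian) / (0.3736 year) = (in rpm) 2.567e-09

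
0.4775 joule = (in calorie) 0.1141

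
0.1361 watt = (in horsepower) 0.0001825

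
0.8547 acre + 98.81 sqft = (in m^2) 3468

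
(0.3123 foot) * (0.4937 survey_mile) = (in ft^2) 814.1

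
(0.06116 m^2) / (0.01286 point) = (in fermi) 1.348e+19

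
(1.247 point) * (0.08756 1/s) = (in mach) 1.131e-07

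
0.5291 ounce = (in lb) 0.03307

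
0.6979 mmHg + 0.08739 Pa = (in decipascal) 931.3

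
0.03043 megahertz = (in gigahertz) 3.043e-05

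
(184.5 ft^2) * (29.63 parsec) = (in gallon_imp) 3.447e+21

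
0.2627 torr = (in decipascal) 350.2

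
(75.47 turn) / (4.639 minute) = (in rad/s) 1.704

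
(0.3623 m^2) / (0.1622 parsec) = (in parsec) 2.346e-33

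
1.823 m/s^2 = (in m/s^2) 1.823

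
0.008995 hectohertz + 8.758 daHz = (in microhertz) 8.848e+07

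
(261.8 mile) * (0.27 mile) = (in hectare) 1.831e+04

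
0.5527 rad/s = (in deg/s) 31.67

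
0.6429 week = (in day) 4.5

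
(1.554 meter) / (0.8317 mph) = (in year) 1.325e-07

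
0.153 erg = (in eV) 9.55e+10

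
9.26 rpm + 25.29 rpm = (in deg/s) 207.3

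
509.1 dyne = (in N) 0.005091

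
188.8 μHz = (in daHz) 1.888e-05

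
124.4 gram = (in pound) 0.2743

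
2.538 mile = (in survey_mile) 2.538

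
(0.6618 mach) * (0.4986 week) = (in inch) 2.675e+09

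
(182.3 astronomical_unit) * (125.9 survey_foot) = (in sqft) 1.126e+16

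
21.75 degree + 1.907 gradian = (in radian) 0.4096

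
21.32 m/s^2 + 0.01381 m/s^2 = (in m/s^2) 21.33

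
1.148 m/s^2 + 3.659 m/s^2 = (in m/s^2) 4.807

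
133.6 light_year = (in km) 1.264e+15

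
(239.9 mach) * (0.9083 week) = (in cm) 4.487e+12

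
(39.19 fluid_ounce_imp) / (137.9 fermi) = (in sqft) 8.692e+10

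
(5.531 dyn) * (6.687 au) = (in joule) 5.533e+07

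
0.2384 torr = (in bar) 0.0003178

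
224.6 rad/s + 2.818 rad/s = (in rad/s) 227.4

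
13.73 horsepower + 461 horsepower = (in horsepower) 474.7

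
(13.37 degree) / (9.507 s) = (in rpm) 0.2344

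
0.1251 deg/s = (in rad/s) 0.002183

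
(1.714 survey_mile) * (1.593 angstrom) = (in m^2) 4.394e-07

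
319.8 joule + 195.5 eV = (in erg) 3.198e+09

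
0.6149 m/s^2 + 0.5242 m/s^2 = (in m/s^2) 1.139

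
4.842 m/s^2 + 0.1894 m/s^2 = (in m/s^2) 5.031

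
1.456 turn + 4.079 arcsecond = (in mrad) 9148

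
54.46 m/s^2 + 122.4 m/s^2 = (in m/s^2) 176.9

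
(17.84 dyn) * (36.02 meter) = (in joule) 0.006426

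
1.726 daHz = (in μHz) 1.726e+07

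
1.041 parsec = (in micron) 3.212e+22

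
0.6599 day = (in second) 5.702e+04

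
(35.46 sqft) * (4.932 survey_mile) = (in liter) 2.615e+07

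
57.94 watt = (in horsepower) 0.0777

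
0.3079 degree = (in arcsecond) 1108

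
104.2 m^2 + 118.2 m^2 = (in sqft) 2394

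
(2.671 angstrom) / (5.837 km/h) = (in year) 5.224e-18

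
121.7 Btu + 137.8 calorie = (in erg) 1.29e+12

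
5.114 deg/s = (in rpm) 0.8523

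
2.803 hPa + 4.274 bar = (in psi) 62.03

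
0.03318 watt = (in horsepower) 4.45e-05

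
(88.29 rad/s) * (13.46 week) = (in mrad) 7.187e+11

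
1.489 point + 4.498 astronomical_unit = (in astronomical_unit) 4.498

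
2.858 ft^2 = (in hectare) 2.655e-05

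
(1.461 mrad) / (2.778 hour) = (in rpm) 1.395e-06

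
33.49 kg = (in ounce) 1181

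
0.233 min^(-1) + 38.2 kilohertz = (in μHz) 3.82e+10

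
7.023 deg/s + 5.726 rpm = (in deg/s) 41.38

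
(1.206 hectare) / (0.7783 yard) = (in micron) 1.695e+10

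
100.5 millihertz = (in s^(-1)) 0.1005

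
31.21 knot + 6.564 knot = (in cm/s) 1943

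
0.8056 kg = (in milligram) 8.056e+05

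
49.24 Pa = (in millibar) 0.4924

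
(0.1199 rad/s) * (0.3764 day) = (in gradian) 2.482e+05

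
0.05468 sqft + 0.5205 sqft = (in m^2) 0.05344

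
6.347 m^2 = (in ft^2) 68.32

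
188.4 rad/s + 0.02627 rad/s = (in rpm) 1799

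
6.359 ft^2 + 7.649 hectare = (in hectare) 7.649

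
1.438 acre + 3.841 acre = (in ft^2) 2.3e+05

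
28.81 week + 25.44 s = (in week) 28.81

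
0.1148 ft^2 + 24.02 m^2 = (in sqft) 258.7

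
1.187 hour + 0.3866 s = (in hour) 1.187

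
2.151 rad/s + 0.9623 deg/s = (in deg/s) 124.2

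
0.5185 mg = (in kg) 5.185e-07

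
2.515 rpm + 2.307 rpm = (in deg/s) 28.93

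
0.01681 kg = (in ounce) 0.593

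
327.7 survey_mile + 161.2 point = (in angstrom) 5.274e+15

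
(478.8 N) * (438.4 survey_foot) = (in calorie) 1.529e+04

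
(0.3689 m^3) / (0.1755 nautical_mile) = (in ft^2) 0.01222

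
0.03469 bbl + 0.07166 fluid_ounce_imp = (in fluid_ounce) 186.6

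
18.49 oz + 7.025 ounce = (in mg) 7.233e+05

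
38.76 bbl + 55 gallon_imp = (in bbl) 40.33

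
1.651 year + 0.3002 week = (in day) 604.7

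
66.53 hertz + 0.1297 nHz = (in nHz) 6.653e+10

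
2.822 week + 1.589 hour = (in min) 2.854e+04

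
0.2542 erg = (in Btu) 2.409e-11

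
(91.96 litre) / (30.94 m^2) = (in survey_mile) 1.847e-06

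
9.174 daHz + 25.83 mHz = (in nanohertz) 9.177e+10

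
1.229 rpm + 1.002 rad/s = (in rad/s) 1.131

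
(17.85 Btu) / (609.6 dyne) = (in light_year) 3.265e-10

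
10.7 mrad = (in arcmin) 36.78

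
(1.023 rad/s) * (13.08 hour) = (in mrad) 4.817e+07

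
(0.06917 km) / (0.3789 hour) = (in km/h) 0.1826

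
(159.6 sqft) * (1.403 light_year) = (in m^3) 1.968e+17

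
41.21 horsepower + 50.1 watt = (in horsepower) 41.28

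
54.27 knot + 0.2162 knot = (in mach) 0.08232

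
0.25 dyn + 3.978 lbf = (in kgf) 1.804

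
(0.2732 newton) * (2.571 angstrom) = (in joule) 7.024e-11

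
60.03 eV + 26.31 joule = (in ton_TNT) 6.288e-09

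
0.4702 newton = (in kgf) 0.04795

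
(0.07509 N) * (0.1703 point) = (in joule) 4.511e-06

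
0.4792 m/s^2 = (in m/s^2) 0.4792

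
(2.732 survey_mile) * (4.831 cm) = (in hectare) 0.02124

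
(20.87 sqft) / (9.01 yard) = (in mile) 0.0001462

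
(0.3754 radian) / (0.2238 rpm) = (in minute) 0.267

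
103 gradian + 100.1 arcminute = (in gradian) 104.9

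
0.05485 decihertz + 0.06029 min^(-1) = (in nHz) 6.49e+06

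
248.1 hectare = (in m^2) 2.481e+06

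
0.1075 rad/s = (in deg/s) 6.159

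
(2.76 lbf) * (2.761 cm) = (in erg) 3.39e+06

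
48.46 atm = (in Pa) 4.91e+06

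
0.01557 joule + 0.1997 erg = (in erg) 1.557e+05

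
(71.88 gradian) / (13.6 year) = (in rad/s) 2.633e-09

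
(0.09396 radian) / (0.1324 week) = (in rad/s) 1.173e-06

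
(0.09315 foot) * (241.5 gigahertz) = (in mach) 2.014e+07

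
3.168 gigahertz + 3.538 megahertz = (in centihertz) 3.172e+11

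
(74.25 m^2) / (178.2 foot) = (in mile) 0.0008494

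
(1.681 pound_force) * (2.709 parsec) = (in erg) 6.25e+24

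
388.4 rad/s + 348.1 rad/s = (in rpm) 7033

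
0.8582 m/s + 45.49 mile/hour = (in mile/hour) 47.41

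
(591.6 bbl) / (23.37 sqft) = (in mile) 0.02692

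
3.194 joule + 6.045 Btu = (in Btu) 6.048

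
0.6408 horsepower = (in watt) 477.8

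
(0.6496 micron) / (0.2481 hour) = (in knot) 1.414e-09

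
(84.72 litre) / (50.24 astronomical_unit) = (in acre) 2.785e-18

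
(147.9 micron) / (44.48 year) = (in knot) 2.05e-13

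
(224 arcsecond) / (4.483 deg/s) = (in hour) 3.855e-06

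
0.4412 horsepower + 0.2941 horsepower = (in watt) 548.3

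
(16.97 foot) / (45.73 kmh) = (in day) 4.713e-06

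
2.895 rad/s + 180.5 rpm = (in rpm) 208.1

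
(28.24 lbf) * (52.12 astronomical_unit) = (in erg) 9.794e+21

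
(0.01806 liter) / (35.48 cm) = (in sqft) 0.0005479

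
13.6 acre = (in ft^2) 5.924e+05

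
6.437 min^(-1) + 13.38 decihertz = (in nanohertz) 1.445e+09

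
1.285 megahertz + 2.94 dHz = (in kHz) 1285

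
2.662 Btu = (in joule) 2809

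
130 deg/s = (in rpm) 21.67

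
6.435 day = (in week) 0.9193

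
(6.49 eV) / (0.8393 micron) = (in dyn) 1.239e-07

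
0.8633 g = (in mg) 863.3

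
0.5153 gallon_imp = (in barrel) 0.01473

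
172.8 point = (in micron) 6.096e+04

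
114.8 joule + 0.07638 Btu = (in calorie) 46.7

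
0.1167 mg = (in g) 0.0001167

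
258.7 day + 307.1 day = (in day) 565.8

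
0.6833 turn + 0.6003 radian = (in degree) 280.4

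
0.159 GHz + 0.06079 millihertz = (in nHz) 1.59e+17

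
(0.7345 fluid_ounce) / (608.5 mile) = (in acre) 5.481e-15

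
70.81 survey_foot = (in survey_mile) 0.01341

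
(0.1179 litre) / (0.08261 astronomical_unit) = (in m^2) 9.54e-15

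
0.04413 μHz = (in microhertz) 0.04413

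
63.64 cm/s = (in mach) 0.001869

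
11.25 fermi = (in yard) 1.23e-14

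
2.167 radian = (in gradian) 138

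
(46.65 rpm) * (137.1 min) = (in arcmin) 1.381e+08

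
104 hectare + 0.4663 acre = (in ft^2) 1.121e+07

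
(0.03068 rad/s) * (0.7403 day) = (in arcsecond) 4.048e+08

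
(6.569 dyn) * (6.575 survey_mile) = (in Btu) 0.0006588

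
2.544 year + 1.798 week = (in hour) 2.259e+04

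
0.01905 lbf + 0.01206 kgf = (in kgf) 0.0207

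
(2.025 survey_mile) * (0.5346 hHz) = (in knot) 3.387e+05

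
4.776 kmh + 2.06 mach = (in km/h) 2530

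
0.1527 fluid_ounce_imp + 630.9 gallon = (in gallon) 630.9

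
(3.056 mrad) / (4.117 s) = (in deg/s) 0.04253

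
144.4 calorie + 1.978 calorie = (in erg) 6.124e+09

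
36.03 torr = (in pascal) 4804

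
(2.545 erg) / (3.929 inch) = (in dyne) 0.255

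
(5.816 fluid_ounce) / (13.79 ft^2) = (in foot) 0.0004405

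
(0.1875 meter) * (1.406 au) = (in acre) 9.745e+06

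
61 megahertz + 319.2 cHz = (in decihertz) 6.1e+08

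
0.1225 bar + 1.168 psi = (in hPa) 203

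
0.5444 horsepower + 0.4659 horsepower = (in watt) 753.4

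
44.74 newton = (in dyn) 4.474e+06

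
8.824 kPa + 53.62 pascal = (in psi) 1.288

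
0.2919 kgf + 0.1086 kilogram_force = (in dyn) 3.928e+05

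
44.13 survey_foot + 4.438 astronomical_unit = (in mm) 6.639e+14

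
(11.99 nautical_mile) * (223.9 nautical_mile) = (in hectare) 9.208e+05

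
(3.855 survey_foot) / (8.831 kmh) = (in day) 5.544e-06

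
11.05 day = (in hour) 265.2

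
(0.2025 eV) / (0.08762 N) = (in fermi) 0.0003703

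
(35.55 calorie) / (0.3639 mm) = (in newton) 4.087e+05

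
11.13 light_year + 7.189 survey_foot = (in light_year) 11.13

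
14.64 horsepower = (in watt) 1.092e+04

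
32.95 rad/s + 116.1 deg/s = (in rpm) 334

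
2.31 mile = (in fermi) 3.718e+18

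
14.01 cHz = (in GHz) 1.401e-10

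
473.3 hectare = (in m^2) 4.733e+06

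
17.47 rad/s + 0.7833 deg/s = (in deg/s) 1002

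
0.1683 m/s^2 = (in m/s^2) 0.1683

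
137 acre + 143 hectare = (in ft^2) 2.136e+07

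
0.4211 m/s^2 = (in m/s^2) 0.4211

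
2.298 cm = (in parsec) 7.447e-19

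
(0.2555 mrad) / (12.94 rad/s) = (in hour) 5.485e-09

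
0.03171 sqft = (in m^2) 0.002946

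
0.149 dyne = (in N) 1.49e-06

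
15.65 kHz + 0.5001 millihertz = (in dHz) 1.565e+05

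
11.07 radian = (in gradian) 704.7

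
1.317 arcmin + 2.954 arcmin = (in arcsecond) 256.3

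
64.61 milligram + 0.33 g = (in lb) 0.00087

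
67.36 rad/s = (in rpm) 643.2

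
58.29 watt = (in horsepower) 0.07817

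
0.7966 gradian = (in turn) 0.001992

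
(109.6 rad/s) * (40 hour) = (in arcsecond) 3.255e+12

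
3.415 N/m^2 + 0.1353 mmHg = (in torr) 0.1609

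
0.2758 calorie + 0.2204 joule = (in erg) 1.374e+07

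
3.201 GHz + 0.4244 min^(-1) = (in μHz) 3.201e+15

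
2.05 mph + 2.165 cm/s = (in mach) 0.002755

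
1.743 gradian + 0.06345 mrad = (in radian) 0.02744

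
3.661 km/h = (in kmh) 3.661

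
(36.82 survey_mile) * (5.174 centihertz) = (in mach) 9.004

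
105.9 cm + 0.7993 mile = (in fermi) 1.287e+18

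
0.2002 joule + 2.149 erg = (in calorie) 0.04785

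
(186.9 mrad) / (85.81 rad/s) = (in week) 3.601e-09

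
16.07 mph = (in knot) 13.96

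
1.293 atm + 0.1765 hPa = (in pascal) 1.31e+05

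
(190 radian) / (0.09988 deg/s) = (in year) 0.003456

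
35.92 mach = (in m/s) 1.223e+04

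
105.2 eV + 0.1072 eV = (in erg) 1.687e-10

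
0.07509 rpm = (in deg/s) 0.4505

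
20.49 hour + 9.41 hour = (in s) 1.076e+05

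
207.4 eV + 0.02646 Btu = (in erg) 2.792e+08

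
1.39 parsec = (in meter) 4.289e+16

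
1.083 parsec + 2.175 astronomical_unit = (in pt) 9.473e+19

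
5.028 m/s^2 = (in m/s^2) 5.028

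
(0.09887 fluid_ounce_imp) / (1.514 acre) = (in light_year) 4.846e-26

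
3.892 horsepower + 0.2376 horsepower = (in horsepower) 4.13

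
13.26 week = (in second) 8.02e+06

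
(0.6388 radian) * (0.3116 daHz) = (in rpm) 19.01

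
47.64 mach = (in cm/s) 1.622e+06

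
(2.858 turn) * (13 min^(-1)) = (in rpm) 37.15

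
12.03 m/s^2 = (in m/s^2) 12.03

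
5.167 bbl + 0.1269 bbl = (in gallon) 222.3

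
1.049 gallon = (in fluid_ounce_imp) 139.8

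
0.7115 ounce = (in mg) 2.017e+04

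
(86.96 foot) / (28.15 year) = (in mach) 8.769e-11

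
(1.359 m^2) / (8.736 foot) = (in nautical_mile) 0.0002756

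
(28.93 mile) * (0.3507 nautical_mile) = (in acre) 7472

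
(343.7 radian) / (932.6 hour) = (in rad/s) 0.0001024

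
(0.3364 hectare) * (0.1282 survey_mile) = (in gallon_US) 1.833e+08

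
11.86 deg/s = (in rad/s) 0.207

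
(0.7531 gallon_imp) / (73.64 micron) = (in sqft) 500.4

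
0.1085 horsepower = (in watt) 80.91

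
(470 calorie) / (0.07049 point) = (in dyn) 7.908e+12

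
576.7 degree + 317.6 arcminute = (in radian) 10.16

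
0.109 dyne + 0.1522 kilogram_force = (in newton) 1.493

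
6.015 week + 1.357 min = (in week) 6.015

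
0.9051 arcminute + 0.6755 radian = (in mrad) 675.8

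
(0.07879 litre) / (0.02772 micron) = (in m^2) 2842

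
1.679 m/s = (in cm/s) 167.9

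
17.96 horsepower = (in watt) 1.339e+04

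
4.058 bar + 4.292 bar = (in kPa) 835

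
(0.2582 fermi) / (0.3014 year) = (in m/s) 2.716e-23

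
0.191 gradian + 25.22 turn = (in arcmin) 5.448e+05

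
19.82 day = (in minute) 2.854e+04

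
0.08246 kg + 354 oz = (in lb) 22.31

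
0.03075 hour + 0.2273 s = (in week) 0.0001834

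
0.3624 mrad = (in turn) 5.768e-05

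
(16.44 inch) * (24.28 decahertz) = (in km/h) 365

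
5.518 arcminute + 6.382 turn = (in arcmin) 1.379e+05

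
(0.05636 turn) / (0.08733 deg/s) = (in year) 7.367e-06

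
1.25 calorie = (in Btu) 0.004957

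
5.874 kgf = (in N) 57.6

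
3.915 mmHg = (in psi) 0.0757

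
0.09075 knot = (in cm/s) 4.669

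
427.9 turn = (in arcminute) 9.243e+06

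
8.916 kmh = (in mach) 0.007274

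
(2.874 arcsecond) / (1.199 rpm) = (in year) 3.519e-12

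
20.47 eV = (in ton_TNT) 7.839e-28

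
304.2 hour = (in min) 1.825e+04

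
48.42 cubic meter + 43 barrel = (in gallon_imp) 1.215e+04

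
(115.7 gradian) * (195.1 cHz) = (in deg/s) 203.2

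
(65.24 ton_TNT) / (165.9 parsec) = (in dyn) 0.005332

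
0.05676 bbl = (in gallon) 2.384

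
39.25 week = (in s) 2.374e+07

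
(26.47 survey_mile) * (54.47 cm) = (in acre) 5.734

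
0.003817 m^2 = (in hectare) 3.817e-07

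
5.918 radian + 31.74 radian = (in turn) 5.993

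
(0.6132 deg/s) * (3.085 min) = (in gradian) 126.1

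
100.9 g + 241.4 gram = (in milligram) 3.423e+05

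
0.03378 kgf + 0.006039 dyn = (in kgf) 0.03378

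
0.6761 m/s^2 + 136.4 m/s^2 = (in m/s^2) 137.1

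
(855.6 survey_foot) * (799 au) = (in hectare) 3.117e+12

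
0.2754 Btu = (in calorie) 69.45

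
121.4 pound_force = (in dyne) 5.4e+07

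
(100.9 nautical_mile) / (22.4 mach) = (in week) 4.051e-05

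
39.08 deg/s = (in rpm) 6.513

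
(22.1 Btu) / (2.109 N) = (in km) 11.06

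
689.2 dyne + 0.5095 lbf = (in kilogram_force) 0.2318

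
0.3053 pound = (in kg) 0.1385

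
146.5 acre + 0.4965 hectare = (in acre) 147.7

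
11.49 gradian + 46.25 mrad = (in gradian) 14.43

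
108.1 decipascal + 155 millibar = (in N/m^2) 1.551e+04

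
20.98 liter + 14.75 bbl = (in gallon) 625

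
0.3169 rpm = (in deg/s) 1.901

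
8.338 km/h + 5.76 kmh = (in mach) 0.0115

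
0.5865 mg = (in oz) 2.069e-05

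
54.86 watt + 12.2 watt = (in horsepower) 0.08993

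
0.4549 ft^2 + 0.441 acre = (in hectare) 0.1785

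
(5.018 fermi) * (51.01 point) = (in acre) 2.231e-20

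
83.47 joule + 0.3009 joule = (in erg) 8.377e+08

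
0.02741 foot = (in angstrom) 8.355e+07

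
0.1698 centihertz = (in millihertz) 1.698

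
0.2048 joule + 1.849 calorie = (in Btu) 0.007527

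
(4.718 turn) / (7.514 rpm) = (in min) 0.6279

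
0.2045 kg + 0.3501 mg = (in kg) 0.2045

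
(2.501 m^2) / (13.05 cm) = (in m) 19.16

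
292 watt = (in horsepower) 0.3916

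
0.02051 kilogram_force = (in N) 0.2011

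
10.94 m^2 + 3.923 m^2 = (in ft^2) 160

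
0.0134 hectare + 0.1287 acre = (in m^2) 654.8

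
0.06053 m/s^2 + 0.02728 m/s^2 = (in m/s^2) 0.08781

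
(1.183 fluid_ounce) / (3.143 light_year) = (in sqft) 1.266e-20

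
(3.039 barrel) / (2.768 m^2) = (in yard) 0.1909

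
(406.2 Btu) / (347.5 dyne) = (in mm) 1.233e+11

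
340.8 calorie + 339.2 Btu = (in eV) 2.243e+24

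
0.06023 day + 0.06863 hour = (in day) 0.06309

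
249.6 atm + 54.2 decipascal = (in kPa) 2.529e+04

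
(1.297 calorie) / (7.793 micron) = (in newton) 6.963e+05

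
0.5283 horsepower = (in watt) 394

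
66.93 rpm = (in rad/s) 7.009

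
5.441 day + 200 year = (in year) 200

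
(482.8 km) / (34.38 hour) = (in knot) 7.583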